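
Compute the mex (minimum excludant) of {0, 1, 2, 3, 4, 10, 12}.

5

The values 0, 1, 2, 3, 4 are all present; 5 is the first non-negative integer missing from the set.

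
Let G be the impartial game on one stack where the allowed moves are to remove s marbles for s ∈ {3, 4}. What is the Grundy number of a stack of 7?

Grundy values for subtraction set {3, 4}:
k:     0  1  2  3  4  5  6  7
g(k):  0  0  0  1  1  1  2  0
So g(7) = 0.

0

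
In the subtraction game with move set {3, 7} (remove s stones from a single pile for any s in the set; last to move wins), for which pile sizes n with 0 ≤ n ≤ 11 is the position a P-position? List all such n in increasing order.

Compute g(0), g(1), … for moves {3, 7}:
g(0) = mex{} = 0
g(1) = mex{} = 0
g(2) = mex{} = 0
g(3) = mex{0} = 1
g(4) = mex{0} = 1
g(5) = mex{0} = 1
g(6) = mex{1} = 0
g(7) = mex{0,1} = 2
g(8) = mex{0,1} = 2
g(9) = mex{0} = 1
g(10) = mex{1,2} = 0
g(11) = mex{1,2} = 0
The P-positions (g = 0) in 0..11 are 0, 1, 2, 6, 10, 11.

0, 1, 2, 6, 10, 11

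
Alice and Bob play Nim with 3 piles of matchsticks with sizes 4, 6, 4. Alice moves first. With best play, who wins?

Bitwise XOR of the heap sizes:
  100  (4)
  110  (6)
  100  (4)
  ---
  110  (6)
The nim-sum is 6 ≠ 0, so this is an N-position: the player to move can win; Alice has a winning move.

Alice wins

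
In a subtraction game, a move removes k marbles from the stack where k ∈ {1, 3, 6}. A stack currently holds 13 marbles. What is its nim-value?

Grundy values for subtraction set {1, 3, 6}:
g(0) = mex{} = 0
g(1) = mex{0} = 1
g(2) = mex{1} = 0
g(3) = mex{0} = 1
g(4) = mex{1} = 0
g(5) = mex{0} = 1
g(6) = mex{0,1} = 2
g(7) = mex{0,1,2} = 3
g(8) = mex{0,1,3} = 2
g(9) = mex{1,2} = 0
g(10) = mex{0,3} = 1
g(11) = mex{1,2} = 0
g(12) = mex{0,2} = 1
g(13) = mex{1,3} = 0
So g(13) = 0.

0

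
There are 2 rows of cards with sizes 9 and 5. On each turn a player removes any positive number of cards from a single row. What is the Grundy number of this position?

12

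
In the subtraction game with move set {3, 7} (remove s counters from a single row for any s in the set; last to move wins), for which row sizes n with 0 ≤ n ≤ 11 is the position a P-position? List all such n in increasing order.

Grundy values for subtraction set {3, 7}:
g(0) = mex{} = 0
g(1) = mex{} = 0
g(2) = mex{} = 0
g(3) = mex{0} = 1
g(4) = mex{0} = 1
g(5) = mex{0} = 1
g(6) = mex{1} = 0
g(7) = mex{0,1} = 2
g(8) = mex{0,1} = 2
g(9) = mex{0} = 1
g(10) = mex{1,2} = 0
g(11) = mex{1,2} = 0
The P-positions (g = 0) in 0..11 are 0, 1, 2, 6, 10, 11.

0, 1, 2, 6, 10, 11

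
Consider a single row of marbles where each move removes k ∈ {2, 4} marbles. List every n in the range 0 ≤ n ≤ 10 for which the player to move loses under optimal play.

0, 1, 6, 7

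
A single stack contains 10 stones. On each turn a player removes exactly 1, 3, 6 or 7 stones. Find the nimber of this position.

Build the Grundy sequence with g(k) = mex{g(k−s) : s ∈ {1, 3, 6, 7}, s ≤ k}:
k:     0  1  2  3  4  5  6  7  8  9 10
g(k):  0  1  0  1  0  1  2  3  2  3  2
So g(10) = 2.

2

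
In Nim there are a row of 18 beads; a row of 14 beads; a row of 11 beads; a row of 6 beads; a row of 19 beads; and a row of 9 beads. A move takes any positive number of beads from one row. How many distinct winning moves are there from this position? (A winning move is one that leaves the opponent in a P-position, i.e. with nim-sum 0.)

Write each in binary and XOR column by column:
  10010  (18)
  01110  (14)
  01011  (11)
  00110  (6)
  10011  (19)
  01001  (9)
  -----
  01011  (11)
The overall nim-sum is X = 11. A row of size p has a winning move iff p XOR X < p (reduce it to p XOR X).
  18: 18 XOR 11 = 25 ≥ 18 — no move.
  14: 14 XOR 11 = 5 < 14 — winning move (to 5).
  11: 11 XOR 11 = 0 < 11 — winning move (to 0).
  6: 6 XOR 11 = 13 ≥ 6 — no move.
  19: 19 XOR 11 = 24 ≥ 19 — no move.
  9: 9 XOR 11 = 2 < 9 — winning move (to 2).
That gives 3 winning moves.

3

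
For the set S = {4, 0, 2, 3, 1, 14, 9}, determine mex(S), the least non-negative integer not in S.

The values 0, 1, 2, 3, 4 are all present; 5 is the first non-negative integer missing from the set.

5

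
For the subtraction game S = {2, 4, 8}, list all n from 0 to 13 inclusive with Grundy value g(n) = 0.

0, 1, 6, 7, 12, 13

Grundy values for subtraction set {2, 4, 8}:
k:     0  1  2  3  4  5  6  7  8  9 10 11 12 13
g(k):  0  0  1  1  2  2  0  0  1  1  2  2  0  0
The P-positions (g = 0) in 0..13 are 0, 1, 6, 7, 12, 13.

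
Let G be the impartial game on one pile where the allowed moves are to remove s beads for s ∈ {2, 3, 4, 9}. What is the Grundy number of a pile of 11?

2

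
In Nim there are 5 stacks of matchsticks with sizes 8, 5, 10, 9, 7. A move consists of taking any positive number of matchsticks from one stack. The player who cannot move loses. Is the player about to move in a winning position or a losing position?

Winning position

Compute the nim-sum pairwise:
8 ⊕ 5 = 13
13 ⊕ 10 = 7
7 ⊕ 9 = 14
14 ⊕ 7 = 9
The nim-sum is 9 ≠ 0, so this is an N-position: the player to move can win.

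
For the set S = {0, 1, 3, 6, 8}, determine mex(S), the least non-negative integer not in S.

The values 0, 1 are all present; 2 is the first non-negative integer missing from the set.

2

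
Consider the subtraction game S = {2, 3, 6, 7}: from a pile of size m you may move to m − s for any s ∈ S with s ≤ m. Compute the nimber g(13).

Build the Grundy sequence with g(k) = mex{g(k−s) : s ∈ {2, 3, 6, 7}, s ≤ k}:
k:     0  1  2  3  4  5  6  7  8  9 10 11 12 13
g(k):  0  0  1  1  2  0  3  1  2  0  0  1  1  2
So g(13) = 2.

2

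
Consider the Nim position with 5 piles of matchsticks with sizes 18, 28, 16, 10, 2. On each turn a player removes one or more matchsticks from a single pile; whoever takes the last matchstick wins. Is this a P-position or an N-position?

N-position

Nim-sum: 18 ⊕ 28 ⊕ 16 ⊕ 10 ⊕ 2 = 22.
The nim-sum is 22 ≠ 0, so this is an N-position: the player to move can win.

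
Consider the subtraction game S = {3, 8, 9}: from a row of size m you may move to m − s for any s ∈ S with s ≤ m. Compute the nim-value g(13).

0

Grundy values for subtraction set {3, 8, 9}:
g(0) = mex{} = 0
g(1) = mex{} = 0
g(2) = mex{} = 0
g(3) = mex{0} = 1
g(4) = mex{0} = 1
g(5) = mex{0} = 1
g(6) = mex{1} = 0
g(7) = mex{1} = 0
g(8) = mex{0,1} = 2
g(9) = mex{0} = 1
g(10) = mex{0} = 1
g(11) = mex{0,1,2} = 3
g(12) = mex{1} = 0
g(13) = mex{1} = 0
So g(13) = 0.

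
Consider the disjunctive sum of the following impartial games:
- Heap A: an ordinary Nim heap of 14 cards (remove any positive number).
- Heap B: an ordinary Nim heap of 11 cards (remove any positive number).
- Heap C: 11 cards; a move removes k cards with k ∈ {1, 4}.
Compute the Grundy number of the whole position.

Heap A is a plain Nim heap of size 14, so its Grundy value is 14.
Heap B is a plain Nim heap of size 11, so its Grundy value is 11.
For heap C, compute g(0), g(1), … with moves {1, 4}:
g(0) = mex{} = 0
g(1) = mex{0} = 1
g(2) = mex{1} = 0
g(3) = mex{0} = 1
g(4) = mex{0,1} = 2
g(5) = mex{1,2} = 0
g(6) = mex{0} = 1
g(7) = mex{1} = 0
g(8) = mex{0,2} = 1
g(9) = mex{0,1} = 2
g(10) = mex{1,2} = 0
g(11) = mex{0} = 1
So g(11) = 1.
By the Sprague-Grundy theorem, the Grundy value of a sum of independent games is the XOR of the component values.
Combined value = 14 ⊕ 11 ⊕ 1 = 4.

4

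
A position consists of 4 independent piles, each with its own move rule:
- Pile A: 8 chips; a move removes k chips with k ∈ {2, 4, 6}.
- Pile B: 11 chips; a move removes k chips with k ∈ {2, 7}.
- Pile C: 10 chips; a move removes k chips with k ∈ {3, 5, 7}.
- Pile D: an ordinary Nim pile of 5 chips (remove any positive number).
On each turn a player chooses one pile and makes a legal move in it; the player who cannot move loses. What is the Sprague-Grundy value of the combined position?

4

For pile A, compute g(0), g(1), … with moves {2, 4, 6}:
k:     0  1  2  3  4  5  6  7  8
g(k):  0  0  1  1  2  2  3  3  0
So g(8) = 0.
For pile B, compute g(0), g(1), … with moves {2, 7}:
k:     0  1  2  3  4  5  6  7  8  9 10 11
g(k):  0  0  1  1  0  0  1  1  2  0  0  1
So g(11) = 1.
Build the Grundy sequence for pile C with g(k) = mex{g(k−s) : s ∈ {3, 5, 7}, s ≤ k}:
g(0) = mex{} = 0
g(1) = mex{} = 0
g(2) = mex{} = 0
g(3) = mex{0} = 1
g(4) = mex{0} = 1
g(5) = mex{0} = 1
g(6) = mex{0,1} = 2
g(7) = mex{0,1} = 2
g(8) = mex{0,1} = 2
g(9) = mex{0,1,2} = 3
g(10) = mex{1,2} = 0
So g(10) = 0.
Pile D is a plain Nim pile of size 5, so its Grundy value is 5.
The value of a disjunctive sum is the nim-sum of the parts.
Combined value = 0 XOR 1 XOR 0 XOR 5 = 4.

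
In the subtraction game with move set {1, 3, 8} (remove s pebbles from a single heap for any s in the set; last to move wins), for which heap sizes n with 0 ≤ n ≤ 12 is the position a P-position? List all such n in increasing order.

0, 2, 4, 6, 11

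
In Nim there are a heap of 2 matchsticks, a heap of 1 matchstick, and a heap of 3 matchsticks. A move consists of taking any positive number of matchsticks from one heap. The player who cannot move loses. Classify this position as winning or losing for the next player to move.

Losing position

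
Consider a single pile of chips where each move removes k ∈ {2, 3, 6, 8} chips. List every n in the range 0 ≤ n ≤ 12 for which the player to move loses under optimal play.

0, 1, 5, 10

Grundy values for subtraction set {2, 3, 6, 8}:
g(0) = mex{} = 0
g(1) = mex{} = 0
g(2) = mex{0} = 1
g(3) = mex{0} = 1
g(4) = mex{0,1} = 2
g(5) = mex{1} = 0
g(6) = mex{0,1,2} = 3
g(7) = mex{0,2} = 1
g(8) = mex{0,1,3} = 2
g(9) = mex{0,1,3} = 2
g(10) = mex{1,2} = 0
g(11) = mex{0,1,2} = 3
g(12) = mex{0,2,3} = 1
The P-positions (g = 0) in 0..12 are 0, 1, 5, 10.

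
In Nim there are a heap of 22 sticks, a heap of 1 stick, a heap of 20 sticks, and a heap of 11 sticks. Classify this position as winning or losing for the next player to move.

Compute the nim-sum pairwise:
22 XOR 1 = 23
23 XOR 20 = 3
3 XOR 11 = 8
The nim-sum is 8 ≠ 0, so this is an N-position: the player to move can win.

Winning position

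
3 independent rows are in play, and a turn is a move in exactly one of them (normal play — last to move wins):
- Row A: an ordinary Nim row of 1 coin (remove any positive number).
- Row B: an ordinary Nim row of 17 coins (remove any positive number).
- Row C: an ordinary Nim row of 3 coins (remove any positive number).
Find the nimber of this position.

19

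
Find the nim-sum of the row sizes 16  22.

In binary:
  10000  (16)
  10110  (22)
  -----
  00110  (6)

6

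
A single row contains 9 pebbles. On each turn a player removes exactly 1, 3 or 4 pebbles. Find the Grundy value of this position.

0

Grundy values for subtraction set {1, 3, 4}:
k:     0  1  2  3  4  5  6  7  8  9
g(k):  0  1  0  1  2  3  2  0  1  0
So g(9) = 0.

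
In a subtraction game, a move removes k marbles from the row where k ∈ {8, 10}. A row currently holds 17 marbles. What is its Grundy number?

2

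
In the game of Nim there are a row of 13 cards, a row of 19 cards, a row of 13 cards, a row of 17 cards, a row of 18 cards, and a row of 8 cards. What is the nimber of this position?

Bitwise XOR of the heap sizes:
  01101  (13)
  10011  (19)
  01101  (13)
  10001  (17)
  10010  (18)
  01000  (8)
  -----
  11000  (24)

24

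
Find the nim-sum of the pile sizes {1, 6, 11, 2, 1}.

15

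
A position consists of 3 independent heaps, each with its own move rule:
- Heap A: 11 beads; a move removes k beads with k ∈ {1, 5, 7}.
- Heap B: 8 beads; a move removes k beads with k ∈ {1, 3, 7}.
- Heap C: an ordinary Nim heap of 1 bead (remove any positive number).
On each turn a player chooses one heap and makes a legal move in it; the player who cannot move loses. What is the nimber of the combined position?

Grundy values for heap A (subtraction set {1, 5, 7}):
k:     0  1  2  3  4  5  6  7  8  9 10 11
g(k):  0  1  0  1  0  1  0  1  0  1  0  1
So g(11) = 1.
Build the Grundy sequence for heap B with g(k) = mex{g(k−s) : s ∈ {1, 3, 7}, s ≤ k}:
g(0) = mex{} = 0
g(1) = mex{0} = 1
g(2) = mex{1} = 0
g(3) = mex{0} = 1
g(4) = mex{1} = 0
g(5) = mex{0} = 1
g(6) = mex{1} = 0
g(7) = mex{0} = 1
g(8) = mex{1} = 0
So g(8) = 0.
Heap C is a plain Nim heap of size 1, so its Grundy value is 1.
The value of a disjunctive sum is the nim-sum of the parts.
Combined value = 1 ⊕ 0 ⊕ 1 = 0.

0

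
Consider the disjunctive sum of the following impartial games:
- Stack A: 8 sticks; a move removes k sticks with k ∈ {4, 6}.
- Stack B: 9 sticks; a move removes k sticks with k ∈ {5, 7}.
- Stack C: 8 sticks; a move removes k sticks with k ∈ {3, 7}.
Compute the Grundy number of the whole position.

1

Build the Grundy sequence for stack A with g(k) = mex{g(k−s) : s ∈ {4, 6}, s ≤ k}:
k:     0  1  2  3  4  5  6  7  8
g(k):  0  0  0  0  1  1  1  1  2
So g(8) = 2.
Grundy values for stack B (subtraction set {5, 7}):
g(0) = mex{} = 0
g(1) = mex{} = 0
g(2) = mex{} = 0
g(3) = mex{} = 0
g(4) = mex{} = 0
g(5) = mex{0} = 1
g(6) = mex{0} = 1
g(7) = mex{0} = 1
g(8) = mex{0} = 1
g(9) = mex{0} = 1
So g(9) = 1.
Build the Grundy sequence for stack C with g(k) = mex{g(k−s) : s ∈ {3, 7}, s ≤ k}:
g(0) = mex{} = 0
g(1) = mex{} = 0
g(2) = mex{} = 0
g(3) = mex{0} = 1
g(4) = mex{0} = 1
g(5) = mex{0} = 1
g(6) = mex{1} = 0
g(7) = mex{0,1} = 2
g(8) = mex{0,1} = 2
So g(8) = 2.
The value of a disjunctive sum is the nim-sum of the parts.
Combined value = 2 ⊕ 1 ⊕ 2 = 1.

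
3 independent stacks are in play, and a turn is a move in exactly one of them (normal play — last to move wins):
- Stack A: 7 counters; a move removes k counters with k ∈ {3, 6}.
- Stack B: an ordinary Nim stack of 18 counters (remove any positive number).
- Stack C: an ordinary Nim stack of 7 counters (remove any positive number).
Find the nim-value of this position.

23

Build the Grundy sequence for stack A with g(k) = mex{g(k−s) : s ∈ {3, 6}, s ≤ k}:
k:     0  1  2  3  4  5  6  7
g(k):  0  0  0  1  1  1  2  2
So g(7) = 2.
Stack B is a plain Nim stack of size 18, so its Grundy value is 18.
Stack C is a plain Nim stack of size 7, so its Grundy value is 7.
The value of a disjunctive sum is the nim-sum of the parts.
Combined value = 2 ⊕ 18 ⊕ 7 = 23.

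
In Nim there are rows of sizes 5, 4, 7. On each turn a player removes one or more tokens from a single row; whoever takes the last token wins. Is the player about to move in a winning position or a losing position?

Nim-sum: 5 XOR 4 XOR 7 = 6.
The nim-sum is 6 ≠ 0, so this is an N-position: the player to move can win.

Winning position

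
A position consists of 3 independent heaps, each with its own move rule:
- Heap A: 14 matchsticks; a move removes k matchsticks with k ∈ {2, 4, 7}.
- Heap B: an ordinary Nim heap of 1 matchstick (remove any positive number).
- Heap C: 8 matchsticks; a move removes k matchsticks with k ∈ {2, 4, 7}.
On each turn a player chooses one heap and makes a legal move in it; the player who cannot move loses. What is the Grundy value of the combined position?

1

Build the Grundy sequence for heap A with g(k) = mex{g(k−s) : s ∈ {2, 4, 7}, s ≤ k}:
g(0) = mex{} = 0
g(1) = mex{} = 0
g(2) = mex{0} = 1
g(3) = mex{0} = 1
g(4) = mex{0,1} = 2
g(5) = mex{0,1} = 2
g(6) = mex{1,2} = 0
g(7) = mex{0,1,2} = 3
g(8) = mex{0,2} = 1
g(9) = mex{1,2,3} = 0
g(10) = mex{0,1} = 2
g(11) = mex{0,2,3} = 1
g(12) = mex{1,2} = 0
g(13) = mex{0,1} = 2
g(14) = mex{0,2,3} = 1
So g(14) = 1.
Heap B is a plain Nim heap of size 1, so its Grundy value is 1.
Build the Grundy sequence for heap C with g(k) = mex{g(k−s) : s ∈ {2, 4, 7}, s ≤ k}:
k:     0  1  2  3  4  5  6  7  8
g(k):  0  0  1  1  2  2  0  3  1
So g(8) = 1.
The value of a disjunctive sum is the nim-sum of the parts.
Combined value = 1 ⊕ 1 ⊕ 1 = 1.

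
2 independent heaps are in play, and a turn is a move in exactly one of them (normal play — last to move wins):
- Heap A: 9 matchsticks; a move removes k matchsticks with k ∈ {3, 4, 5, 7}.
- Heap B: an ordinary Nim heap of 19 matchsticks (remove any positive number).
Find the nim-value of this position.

16

For heap A, compute g(0), g(1), … with moves {3, 4, 5, 7}:
g(0) = mex{} = 0
g(1) = mex{} = 0
g(2) = mex{} = 0
g(3) = mex{0} = 1
g(4) = mex{0} = 1
g(5) = mex{0} = 1
g(6) = mex{0,1} = 2
g(7) = mex{0,1} = 2
g(8) = mex{0,1} = 2
g(9) = mex{0,1,2} = 3
So g(9) = 3.
Heap B is a plain Nim heap of size 19, so its Grundy value is 19.
The value of a disjunctive sum is the nim-sum of the parts.
Combined value = 3 ⊕ 19 = 16.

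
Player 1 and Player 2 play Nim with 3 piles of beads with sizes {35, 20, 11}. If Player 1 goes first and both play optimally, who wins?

Nim-sum: 35 ^ 20 ^ 11 = 60.
The nim-sum is 60 ≠ 0, so this is an N-position: the player to move can win; Player 1 has a winning move.

Player 1 wins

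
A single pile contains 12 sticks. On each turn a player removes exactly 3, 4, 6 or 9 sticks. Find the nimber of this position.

Grundy values for subtraction set {3, 4, 6, 9}:
k:     0  1  2  3  4  5  6  7  8  9 10 11 12
g(k):  0  0  0  1  1  1  2  2  2  3  3  3  0
So g(12) = 0.

0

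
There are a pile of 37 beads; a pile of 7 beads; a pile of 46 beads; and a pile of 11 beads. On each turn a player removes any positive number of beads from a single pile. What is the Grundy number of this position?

7

Compute the nim-sum pairwise:
37 ^ 7 = 34
34 ^ 46 = 12
12 ^ 11 = 7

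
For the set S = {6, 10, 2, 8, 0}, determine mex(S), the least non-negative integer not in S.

1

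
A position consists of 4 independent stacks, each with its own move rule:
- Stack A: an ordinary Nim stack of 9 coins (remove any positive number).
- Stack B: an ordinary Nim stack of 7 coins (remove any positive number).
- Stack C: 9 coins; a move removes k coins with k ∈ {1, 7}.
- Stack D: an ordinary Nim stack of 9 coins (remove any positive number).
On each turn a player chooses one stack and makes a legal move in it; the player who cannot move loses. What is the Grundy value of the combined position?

6

Stack A is a plain Nim stack of size 9, so its Grundy value is 9.
Stack B is a plain Nim stack of size 7, so its Grundy value is 7.
Grundy values for stack C (subtraction set {1, 7}):
k:     0  1  2  3  4  5  6  7  8  9
g(k):  0  1  0  1  0  1  0  1  0  1
So g(9) = 1.
Stack D is a plain Nim stack of size 9, so its Grundy value is 9.
The value of a disjunctive sum is the nim-sum of the parts.
Combined value = 9 ⊕ 7 ⊕ 1 ⊕ 9 = 6.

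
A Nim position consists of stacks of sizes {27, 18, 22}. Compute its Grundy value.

In binary:
  11011  (27)
  10010  (18)
  10110  (22)
  -----
  11111  (31)

31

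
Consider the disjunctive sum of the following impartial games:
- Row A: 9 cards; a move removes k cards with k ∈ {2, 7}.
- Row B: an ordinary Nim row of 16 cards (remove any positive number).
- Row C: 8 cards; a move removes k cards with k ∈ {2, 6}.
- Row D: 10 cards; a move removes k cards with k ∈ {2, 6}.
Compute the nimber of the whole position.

17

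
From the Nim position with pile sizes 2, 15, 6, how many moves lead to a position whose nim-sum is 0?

Compute the nim-sum pairwise:
2 XOR 15 = 13
13 XOR 6 = 11
The overall nim-sum is X = 11. A pile of size p has a winning move iff p XOR X < p (reduce it to p XOR X).
  2: 2 XOR 11 = 9 ≥ 2 — no move.
  15: 15 XOR 11 = 4 < 15 — winning move (to 4).
  6: 6 XOR 11 = 13 ≥ 6 — no move.
That gives 1 winning move.

1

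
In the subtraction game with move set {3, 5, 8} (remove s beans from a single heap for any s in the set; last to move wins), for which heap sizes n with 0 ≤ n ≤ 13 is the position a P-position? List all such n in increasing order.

0, 1, 2, 11, 12, 13

Grundy values for subtraction set {3, 5, 8}:
g(0) = mex{} = 0
g(1) = mex{} = 0
g(2) = mex{} = 0
g(3) = mex{0} = 1
g(4) = mex{0} = 1
g(5) = mex{0} = 1
g(6) = mex{0,1} = 2
g(7) = mex{0,1} = 2
g(8) = mex{0,1} = 2
g(9) = mex{0,1,2} = 3
g(10) = mex{0,1,2} = 3
g(11) = mex{1,2} = 0
g(12) = mex{1,2,3} = 0
g(13) = mex{1,2,3} = 0
The P-positions (g = 0) in 0..13 are 0, 1, 2, 11, 12, 13.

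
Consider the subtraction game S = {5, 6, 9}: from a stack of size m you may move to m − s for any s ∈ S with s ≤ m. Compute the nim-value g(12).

Grundy values for subtraction set {5, 6, 9}:
k:     0  1  2  3  4  5  6  7  8  9 10 11 12
g(k):  0  0  0  0  0  1  1  1  1  1  2  2  2
So g(12) = 2.

2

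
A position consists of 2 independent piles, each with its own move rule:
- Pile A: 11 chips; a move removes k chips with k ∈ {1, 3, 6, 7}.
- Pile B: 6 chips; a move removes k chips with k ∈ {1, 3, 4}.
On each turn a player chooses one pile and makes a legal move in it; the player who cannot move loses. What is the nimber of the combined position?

For pile A, compute g(0), g(1), … with moves {1, 3, 6, 7}:
k:     0  1  2  3  4  5  6  7  8  9 10 11
g(k):  0  1  0  1  0  1  2  3  2  3  2  3
So g(11) = 3.
Build the Grundy sequence for pile B with g(k) = mex{g(k−s) : s ∈ {1, 3, 4}, s ≤ k}:
k:     0  1  2  3  4  5  6
g(k):  0  1  0  1  2  3  2
So g(6) = 2.
The value of a disjunctive sum is the nim-sum of the parts.
Combined value = 3 ⊕ 2 = 1.

1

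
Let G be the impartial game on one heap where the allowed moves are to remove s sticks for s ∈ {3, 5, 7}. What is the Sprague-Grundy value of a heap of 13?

Grundy values for subtraction set {3, 5, 7}:
k:     0  1  2  3  4  5  6  7  8  9 10 11 12 13
g(k):  0  0  0  1  1  1  2  2  2  3  0  0  0  1
So g(13) = 1.

1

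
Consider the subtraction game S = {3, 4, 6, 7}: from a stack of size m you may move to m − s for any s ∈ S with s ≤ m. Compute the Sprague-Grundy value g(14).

1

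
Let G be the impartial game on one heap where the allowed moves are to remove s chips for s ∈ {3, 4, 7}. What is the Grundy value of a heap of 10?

Grundy values for subtraction set {3, 4, 7}:
k:     0  1  2  3  4  5  6  7  8  9 10
g(k):  0  0  0  1  1  1  2  2  2  3  0
So g(10) = 0.

0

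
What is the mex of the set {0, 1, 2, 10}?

3

The values 0, 1, 2 are all present; 3 is the first non-negative integer missing from the set.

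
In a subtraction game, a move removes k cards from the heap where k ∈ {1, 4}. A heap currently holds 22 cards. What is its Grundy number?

Grundy values for subtraction set {1, 4}:
k:     0  1  2  3  4  5  6  7  8  9 10 11 12 13 14 15 16 17 18 19 20 21 22
g(k):  0  1  0  1  2  0  1  0  1  2  0  1  0  1  2  0  1  0  1  2  0  1  0
So g(22) = 0.

0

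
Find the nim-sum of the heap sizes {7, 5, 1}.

Write each in binary and XOR column by column:
  111  (7)
  101  (5)
  001  (1)
  ---
  011  (3)

3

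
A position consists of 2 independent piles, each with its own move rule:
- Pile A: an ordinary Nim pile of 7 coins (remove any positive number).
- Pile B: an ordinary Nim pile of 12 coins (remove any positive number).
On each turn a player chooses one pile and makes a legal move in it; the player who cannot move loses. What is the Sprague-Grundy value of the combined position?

11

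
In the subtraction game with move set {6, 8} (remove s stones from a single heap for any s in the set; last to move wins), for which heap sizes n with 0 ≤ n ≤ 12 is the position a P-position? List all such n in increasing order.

Compute g(0), g(1), … for moves {6, 8}:
g(0) = mex{} = 0
g(1) = mex{} = 0
g(2) = mex{} = 0
g(3) = mex{} = 0
g(4) = mex{} = 0
g(5) = mex{} = 0
g(6) = mex{0} = 1
g(7) = mex{0} = 1
g(8) = mex{0} = 1
g(9) = mex{0} = 1
g(10) = mex{0} = 1
g(11) = mex{0} = 1
g(12) = mex{0,1} = 2
The P-positions (g = 0) in 0..12 are 0, 1, 2, 3, 4, 5.

0, 1, 2, 3, 4, 5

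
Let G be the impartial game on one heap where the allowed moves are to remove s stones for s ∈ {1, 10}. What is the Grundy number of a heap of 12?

Grundy values for subtraction set {1, 10}:
g(0) = mex{} = 0
g(1) = mex{0} = 1
g(2) = mex{1} = 0
g(3) = mex{0} = 1
g(4) = mex{1} = 0
g(5) = mex{0} = 1
g(6) = mex{1} = 0
g(7) = mex{0} = 1
g(8) = mex{1} = 0
g(9) = mex{0} = 1
g(10) = mex{0,1} = 2
g(11) = mex{1,2} = 0
g(12) = mex{0} = 1
So g(12) = 1.

1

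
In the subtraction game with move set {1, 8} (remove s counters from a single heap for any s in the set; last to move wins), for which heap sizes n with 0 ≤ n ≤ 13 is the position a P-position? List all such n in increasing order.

0, 2, 4, 6, 9, 11, 13

Build the Grundy sequence with g(k) = mex{g(k−s) : s ∈ {1, 8}, s ≤ k}:
g(0) = mex{} = 0
g(1) = mex{0} = 1
g(2) = mex{1} = 0
g(3) = mex{0} = 1
g(4) = mex{1} = 0
g(5) = mex{0} = 1
g(6) = mex{1} = 0
g(7) = mex{0} = 1
g(8) = mex{0,1} = 2
g(9) = mex{1,2} = 0
g(10) = mex{0} = 1
g(11) = mex{1} = 0
g(12) = mex{0} = 1
g(13) = mex{1} = 0
The P-positions (g = 0) in 0..13 are 0, 2, 4, 6, 9, 11, 13.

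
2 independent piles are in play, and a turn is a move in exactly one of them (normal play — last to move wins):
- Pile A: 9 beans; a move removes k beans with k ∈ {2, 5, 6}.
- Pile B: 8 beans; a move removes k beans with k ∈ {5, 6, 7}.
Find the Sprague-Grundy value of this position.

3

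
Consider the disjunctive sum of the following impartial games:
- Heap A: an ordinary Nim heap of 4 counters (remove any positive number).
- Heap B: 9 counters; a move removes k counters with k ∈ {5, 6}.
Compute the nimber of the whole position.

5

Heap A is a plain Nim heap of size 4, so its Grundy value is 4.
Build the Grundy sequence for heap B with g(k) = mex{g(k−s) : s ∈ {5, 6}, s ≤ k}:
k:     0  1  2  3  4  5  6  7  8  9
g(k):  0  0  0  0  0  1  1  1  1  1
So g(9) = 1.
By the Sprague-Grundy theorem, the Grundy value of a sum of independent games is the XOR of the component values.
Combined value = 4 ⊕ 1 = 5.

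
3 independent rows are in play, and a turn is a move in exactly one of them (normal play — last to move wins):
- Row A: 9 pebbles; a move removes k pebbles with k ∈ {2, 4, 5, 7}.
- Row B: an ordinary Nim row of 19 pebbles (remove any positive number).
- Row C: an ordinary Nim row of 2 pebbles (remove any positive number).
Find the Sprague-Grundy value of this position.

17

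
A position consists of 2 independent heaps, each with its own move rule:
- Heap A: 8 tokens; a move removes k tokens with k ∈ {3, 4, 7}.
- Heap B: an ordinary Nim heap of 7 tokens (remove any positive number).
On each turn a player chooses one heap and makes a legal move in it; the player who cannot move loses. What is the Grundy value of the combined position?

Build the Grundy sequence for heap A with g(k) = mex{g(k−s) : s ∈ {3, 4, 7}, s ≤ k}:
k:     0  1  2  3  4  5  6  7  8
g(k):  0  0  0  1  1  1  2  2  2
So g(8) = 2.
Heap B is a plain Nim heap of size 7, so its Grundy value is 7.
By the Sprague-Grundy theorem, the Grundy value of a sum of independent games is the XOR of the component values.
Combined value = 2 ⊕ 7 = 5.

5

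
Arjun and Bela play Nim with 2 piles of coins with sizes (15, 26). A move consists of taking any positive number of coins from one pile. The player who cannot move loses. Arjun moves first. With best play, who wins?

Arjun wins

Compute the nim-sum pairwise:
15 ⊕ 26 = 21
The nim-sum is 21 ≠ 0, so this is an N-position: the player to move can win; Arjun has a winning move.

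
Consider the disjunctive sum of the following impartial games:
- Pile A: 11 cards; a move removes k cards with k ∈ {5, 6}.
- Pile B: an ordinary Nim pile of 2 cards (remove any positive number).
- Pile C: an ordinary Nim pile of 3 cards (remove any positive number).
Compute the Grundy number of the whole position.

1

Grundy values for pile A (subtraction set {5, 6}):
k:     0  1  2  3  4  5  6  7  8  9 10 11
g(k):  0  0  0  0  0  1  1  1  1  1  2  0
So g(11) = 0.
Pile B is a plain Nim pile of size 2, so its Grundy value is 2.
Pile C is a plain Nim pile of size 3, so its Grundy value is 3.
The value of a disjunctive sum is the nim-sum of the parts.
Combined value = 0 XOR 2 XOR 3 = 1.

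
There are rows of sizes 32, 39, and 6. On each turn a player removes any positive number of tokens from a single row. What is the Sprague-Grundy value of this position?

1

Compute the nim-sum pairwise:
32 ⊕ 39 = 7
7 ⊕ 6 = 1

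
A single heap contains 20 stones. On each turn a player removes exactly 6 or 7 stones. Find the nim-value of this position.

1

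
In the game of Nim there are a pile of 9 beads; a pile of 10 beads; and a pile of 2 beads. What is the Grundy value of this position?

1

Nim-sum: 9 ⊕ 10 ⊕ 2 = 1.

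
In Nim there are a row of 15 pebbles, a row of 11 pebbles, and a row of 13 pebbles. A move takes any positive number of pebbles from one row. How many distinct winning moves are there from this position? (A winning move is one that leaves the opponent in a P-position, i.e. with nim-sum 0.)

3

Compute the nim-sum pairwise:
15 XOR 11 = 4
4 XOR 13 = 9
The overall nim-sum is X = 9. A row of size p has a winning move iff p XOR X < p (reduce it to p XOR X).
  15: 15 XOR 9 = 6 < 15 — winning move (to 6).
  11: 11 XOR 9 = 2 < 11 — winning move (to 2).
  13: 13 XOR 9 = 4 < 13 — winning move (to 4).
That gives 3 winning moves.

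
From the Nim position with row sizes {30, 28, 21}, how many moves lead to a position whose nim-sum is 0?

3

Nim-sum: 30 ^ 28 ^ 21 = 23.
The overall nim-sum is X = 23. A row of size p has a winning move iff p XOR X < p (reduce it to p XOR X).
  30: 30 XOR 23 = 9 < 30 — winning move (to 9).
  28: 28 XOR 23 = 11 < 28 — winning move (to 11).
  21: 21 XOR 23 = 2 < 21 — winning move (to 2).
That gives 3 winning moves.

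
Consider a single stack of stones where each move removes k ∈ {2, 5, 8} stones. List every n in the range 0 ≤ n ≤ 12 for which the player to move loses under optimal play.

0, 1, 4, 7, 10, 11

Compute g(0), g(1), … for moves {2, 5, 8}:
k:     0  1  2  3  4  5  6  7  8  9 10 11 12
g(k):  0  0  1  1  0  2  1  0  2  1  0  0  1
The P-positions (g = 0) in 0..12 are 0, 1, 4, 7, 10, 11.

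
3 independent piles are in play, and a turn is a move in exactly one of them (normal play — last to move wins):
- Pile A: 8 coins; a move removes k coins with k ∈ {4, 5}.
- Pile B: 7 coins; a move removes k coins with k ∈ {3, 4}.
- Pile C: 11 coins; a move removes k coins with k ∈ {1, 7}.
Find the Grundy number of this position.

Grundy values for pile A (subtraction set {4, 5}):
k:     0  1  2  3  4  5  6  7  8
g(k):  0  0  0  0  1  1  1  1  2
So g(8) = 2.
For pile B, compute g(0), g(1), … with moves {3, 4}:
k:     0  1  2  3  4  5  6  7
g(k):  0  0  0  1  1  1  2  0
So g(7) = 0.
Grundy values for pile C (subtraction set {1, 7}):
k:     0  1  2  3  4  5  6  7  8  9 10 11
g(k):  0  1  0  1  0  1  0  1  0  1  0  1
So g(11) = 1.
The value of a disjunctive sum is the nim-sum of the parts.
Combined value = 2 XOR 0 XOR 1 = 3.

3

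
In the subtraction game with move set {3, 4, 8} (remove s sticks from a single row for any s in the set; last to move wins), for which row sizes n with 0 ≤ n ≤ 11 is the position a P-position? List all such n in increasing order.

Grundy values for subtraction set {3, 4, 8}:
g(0) = mex{} = 0
g(1) = mex{} = 0
g(2) = mex{} = 0
g(3) = mex{0} = 1
g(4) = mex{0} = 1
g(5) = mex{0} = 1
g(6) = mex{0,1} = 2
g(7) = mex{1} = 0
g(8) = mex{0,1} = 2
g(9) = mex{0,1,2} = 3
g(10) = mex{0,2} = 1
g(11) = mex{0,1,2} = 3
The P-positions (g = 0) in 0..11 are 0, 1, 2, 7.

0, 1, 2, 7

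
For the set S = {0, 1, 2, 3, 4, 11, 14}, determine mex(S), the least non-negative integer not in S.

The values 0, 1, 2, 3, 4 are all present; 5 is the first non-negative integer missing from the set.

5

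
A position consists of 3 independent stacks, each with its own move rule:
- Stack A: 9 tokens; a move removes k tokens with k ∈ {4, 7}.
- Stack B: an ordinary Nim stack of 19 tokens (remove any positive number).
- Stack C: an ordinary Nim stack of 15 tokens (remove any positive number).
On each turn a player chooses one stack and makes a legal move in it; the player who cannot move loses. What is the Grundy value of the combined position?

Build the Grundy sequence for stack A with g(k) = mex{g(k−s) : s ∈ {4, 7}, s ≤ k}:
g(0) = mex{} = 0
g(1) = mex{} = 0
g(2) = mex{} = 0
g(3) = mex{} = 0
g(4) = mex{0} = 1
g(5) = mex{0} = 1
g(6) = mex{0} = 1
g(7) = mex{0} = 1
g(8) = mex{0,1} = 2
g(9) = mex{0,1} = 2
So g(9) = 2.
Stack B is a plain Nim stack of size 19, so its Grundy value is 19.
Stack C is a plain Nim stack of size 15, so its Grundy value is 15.
By the Sprague-Grundy theorem, the Grundy value of a sum of independent games is the XOR of the component values.
Combined value = 2 XOR 19 XOR 15 = 30.

30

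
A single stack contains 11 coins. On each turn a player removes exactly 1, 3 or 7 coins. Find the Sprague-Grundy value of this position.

1

Build the Grundy sequence with g(k) = mex{g(k−s) : s ∈ {1, 3, 7}, s ≤ k}:
g(0) = mex{} = 0
g(1) = mex{0} = 1
g(2) = mex{1} = 0
g(3) = mex{0} = 1
g(4) = mex{1} = 0
g(5) = mex{0} = 1
g(6) = mex{1} = 0
g(7) = mex{0} = 1
g(8) = mex{1} = 0
g(9) = mex{0} = 1
g(10) = mex{1} = 0
g(11) = mex{0} = 1
So g(11) = 1.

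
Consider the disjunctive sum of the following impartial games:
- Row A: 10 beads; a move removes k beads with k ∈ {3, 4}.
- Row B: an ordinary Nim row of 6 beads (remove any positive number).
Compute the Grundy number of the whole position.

Build the Grundy sequence for row A with g(k) = mex{g(k−s) : s ∈ {3, 4}, s ≤ k}:
k:     0  1  2  3  4  5  6  7  8  9 10
g(k):  0  0  0  1  1  1  2  0  0  0  1
So g(10) = 1.
Row B is a plain Nim row of size 6, so its Grundy value is 6.
The value of a disjunctive sum is the nim-sum of the parts.
Combined value = 1 XOR 6 = 7.

7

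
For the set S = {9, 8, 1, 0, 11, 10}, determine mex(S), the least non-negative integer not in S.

The values 0, 1 are all present; 2 is the first non-negative integer missing from the set.

2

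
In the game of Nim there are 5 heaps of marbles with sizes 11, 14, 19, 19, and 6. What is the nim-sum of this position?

3

Compute the nim-sum pairwise:
11 XOR 14 = 5
5 XOR 19 = 22
22 XOR 19 = 5
5 XOR 6 = 3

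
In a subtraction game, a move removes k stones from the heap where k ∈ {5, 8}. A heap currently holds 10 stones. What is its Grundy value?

Build the Grundy sequence with g(k) = mex{g(k−s) : s ∈ {5, 8}, s ≤ k}:
g(0) = mex{} = 0
g(1) = mex{} = 0
g(2) = mex{} = 0
g(3) = mex{} = 0
g(4) = mex{} = 0
g(5) = mex{0} = 1
g(6) = mex{0} = 1
g(7) = mex{0} = 1
g(8) = mex{0} = 1
g(9) = mex{0} = 1
g(10) = mex{0,1} = 2
So g(10) = 2.

2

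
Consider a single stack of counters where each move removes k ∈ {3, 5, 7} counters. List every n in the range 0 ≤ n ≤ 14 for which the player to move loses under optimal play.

Grundy values for subtraction set {3, 5, 7}:
k:     0  1  2  3  4  5  6  7  8  9 10 11 12 13 14
g(k):  0  0  0  1  1  1  2  2  2  3  0  0  0  1  1
The P-positions (g = 0) in 0..14 are 0, 1, 2, 10, 11, 12.

0, 1, 2, 10, 11, 12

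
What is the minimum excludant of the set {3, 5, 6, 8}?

0 is not in the set, so the mex is 0.

0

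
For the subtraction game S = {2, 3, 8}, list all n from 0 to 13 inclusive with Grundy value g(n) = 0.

Build the Grundy sequence with g(k) = mex{g(k−s) : s ∈ {2, 3, 8}, s ≤ k}:
g(0) = mex{} = 0
g(1) = mex{} = 0
g(2) = mex{0} = 1
g(3) = mex{0} = 1
g(4) = mex{0,1} = 2
g(5) = mex{1} = 0
g(6) = mex{1,2} = 0
g(7) = mex{0,2} = 1
g(8) = mex{0} = 1
g(9) = mex{0,1} = 2
g(10) = mex{1} = 0
g(11) = mex{1,2} = 0
g(12) = mex{0,2} = 1
g(13) = mex{0} = 1
The P-positions (g = 0) in 0..13 are 0, 1, 5, 6, 10, 11.

0, 1, 5, 6, 10, 11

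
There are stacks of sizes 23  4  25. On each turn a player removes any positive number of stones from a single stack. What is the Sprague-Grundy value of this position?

Nim-sum: 23 ⊕ 4 ⊕ 25 = 10.

10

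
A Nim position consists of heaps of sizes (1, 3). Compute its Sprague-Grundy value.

2

Nim-sum: 1 ⊕ 3 = 2.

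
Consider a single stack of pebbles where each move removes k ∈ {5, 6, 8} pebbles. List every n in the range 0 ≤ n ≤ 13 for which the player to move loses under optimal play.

0, 1, 2, 3, 4, 13

Build the Grundy sequence with g(k) = mex{g(k−s) : s ∈ {5, 6, 8}, s ≤ k}:
k:     0  1  2  3  4  5  6  7  8  9 10 11 12 13
g(k):  0  0  0  0  0  1  1  1  1  1  2  2  2  0
The P-positions (g = 0) in 0..13 are 0, 1, 2, 3, 4, 13.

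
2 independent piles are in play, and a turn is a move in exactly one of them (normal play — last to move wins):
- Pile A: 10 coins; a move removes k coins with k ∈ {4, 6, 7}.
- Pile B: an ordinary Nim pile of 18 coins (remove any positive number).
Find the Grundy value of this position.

16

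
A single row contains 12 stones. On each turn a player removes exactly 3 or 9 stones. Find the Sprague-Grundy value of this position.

0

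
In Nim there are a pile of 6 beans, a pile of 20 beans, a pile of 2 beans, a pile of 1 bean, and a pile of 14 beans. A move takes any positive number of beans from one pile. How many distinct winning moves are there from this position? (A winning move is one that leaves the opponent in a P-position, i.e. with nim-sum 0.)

1

Nim-sum: 6 ^ 20 ^ 2 ^ 1 ^ 14 = 31.
The overall nim-sum is X = 31. A pile of size p has a winning move iff p XOR X < p (reduce it to p XOR X).
  6: 6 XOR 31 = 25 ≥ 6 — no move.
  20: 20 XOR 31 = 11 < 20 — winning move (to 11).
  2: 2 XOR 31 = 29 ≥ 2 — no move.
  1: 1 XOR 31 = 30 ≥ 1 — no move.
  14: 14 XOR 31 = 17 ≥ 14 — no move.
That gives 1 winning move.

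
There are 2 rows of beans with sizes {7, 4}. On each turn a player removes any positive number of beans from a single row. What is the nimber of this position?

3

Bitwise XOR of the heap sizes:
  111  (7)
  100  (4)
  ---
  011  (3)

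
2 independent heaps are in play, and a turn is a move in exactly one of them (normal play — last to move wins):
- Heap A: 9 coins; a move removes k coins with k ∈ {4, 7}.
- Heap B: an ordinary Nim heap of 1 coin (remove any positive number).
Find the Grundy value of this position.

3

Grundy values for heap A (subtraction set {4, 7}):
k:     0  1  2  3  4  5  6  7  8  9
g(k):  0  0  0  0  1  1  1  1  2  2
So g(9) = 2.
Heap B is a plain Nim heap of size 1, so its Grundy value is 1.
The value of a disjunctive sum is the nim-sum of the parts.
Combined value = 2 XOR 1 = 3.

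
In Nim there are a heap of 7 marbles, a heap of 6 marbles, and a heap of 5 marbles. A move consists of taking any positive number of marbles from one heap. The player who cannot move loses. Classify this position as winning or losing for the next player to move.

Compute the nim-sum pairwise:
7 ⊕ 6 = 1
1 ⊕ 5 = 4
The nim-sum is 4 ≠ 0, so this is an N-position: the player to move can win.

Winning position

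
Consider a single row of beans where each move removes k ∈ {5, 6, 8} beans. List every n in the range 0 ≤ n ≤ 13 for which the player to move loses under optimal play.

0, 1, 2, 3, 4, 13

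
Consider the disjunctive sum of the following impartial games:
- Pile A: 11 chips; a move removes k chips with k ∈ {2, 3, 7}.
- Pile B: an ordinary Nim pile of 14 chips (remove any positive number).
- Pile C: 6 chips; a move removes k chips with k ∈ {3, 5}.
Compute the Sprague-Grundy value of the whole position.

For pile A, compute g(0), g(1), … with moves {2, 3, 7}:
k:     0  1  2  3  4  5  6  7  8  9 10 11
g(k):  0  0  1  1  2  0  0  1  1  2  0  0
So g(11) = 0.
Pile B is a plain Nim pile of size 14, so its Grundy value is 14.
Build the Grundy sequence for pile C with g(k) = mex{g(k−s) : s ∈ {3, 5}, s ≤ k}:
k:     0  1  2  3  4  5  6
g(k):  0  0  0  1  1  1  2
So g(6) = 2.
By the Sprague-Grundy theorem, the Grundy value of a sum of independent games is the XOR of the component values.
Combined value = 0 XOR 14 XOR 2 = 12.

12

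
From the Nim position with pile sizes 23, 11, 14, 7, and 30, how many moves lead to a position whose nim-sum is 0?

Nim-sum: 23 ⊕ 11 ⊕ 14 ⊕ 7 ⊕ 30 = 11.
The overall nim-sum is X = 11. A pile of size p has a winning move iff p XOR X < p (reduce it to p XOR X).
  23: 23 XOR 11 = 28 ≥ 23 — no move.
  11: 11 XOR 11 = 0 < 11 — winning move (to 0).
  14: 14 XOR 11 = 5 < 14 — winning move (to 5).
  7: 7 XOR 11 = 12 ≥ 7 — no move.
  30: 30 XOR 11 = 21 < 30 — winning move (to 21).
That gives 3 winning moves.

3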